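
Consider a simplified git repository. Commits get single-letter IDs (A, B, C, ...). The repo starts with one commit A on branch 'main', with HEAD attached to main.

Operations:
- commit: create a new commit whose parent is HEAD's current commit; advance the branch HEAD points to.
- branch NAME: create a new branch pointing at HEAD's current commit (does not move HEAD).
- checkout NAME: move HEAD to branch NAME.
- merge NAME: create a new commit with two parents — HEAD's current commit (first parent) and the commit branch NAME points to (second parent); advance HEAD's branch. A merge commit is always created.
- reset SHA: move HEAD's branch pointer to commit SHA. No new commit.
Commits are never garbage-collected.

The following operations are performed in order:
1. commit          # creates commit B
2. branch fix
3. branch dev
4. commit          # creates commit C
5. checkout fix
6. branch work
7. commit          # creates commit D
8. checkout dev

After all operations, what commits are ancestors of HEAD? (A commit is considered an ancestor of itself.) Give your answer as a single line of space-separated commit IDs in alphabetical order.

Answer: A B

Derivation:
After op 1 (commit): HEAD=main@B [main=B]
After op 2 (branch): HEAD=main@B [fix=B main=B]
After op 3 (branch): HEAD=main@B [dev=B fix=B main=B]
After op 4 (commit): HEAD=main@C [dev=B fix=B main=C]
After op 5 (checkout): HEAD=fix@B [dev=B fix=B main=C]
After op 6 (branch): HEAD=fix@B [dev=B fix=B main=C work=B]
After op 7 (commit): HEAD=fix@D [dev=B fix=D main=C work=B]
After op 8 (checkout): HEAD=dev@B [dev=B fix=D main=C work=B]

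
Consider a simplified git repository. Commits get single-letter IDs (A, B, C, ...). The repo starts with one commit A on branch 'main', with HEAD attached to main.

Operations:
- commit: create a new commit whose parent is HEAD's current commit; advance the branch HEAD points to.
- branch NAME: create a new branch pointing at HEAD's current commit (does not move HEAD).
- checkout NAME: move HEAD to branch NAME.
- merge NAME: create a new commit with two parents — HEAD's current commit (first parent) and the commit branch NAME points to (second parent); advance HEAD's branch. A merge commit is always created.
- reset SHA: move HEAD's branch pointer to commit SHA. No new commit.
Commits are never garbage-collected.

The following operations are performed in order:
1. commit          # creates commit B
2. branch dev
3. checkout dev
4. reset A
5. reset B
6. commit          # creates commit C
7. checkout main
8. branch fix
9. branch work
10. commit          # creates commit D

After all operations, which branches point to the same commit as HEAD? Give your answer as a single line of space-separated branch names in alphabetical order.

Answer: main

Derivation:
After op 1 (commit): HEAD=main@B [main=B]
After op 2 (branch): HEAD=main@B [dev=B main=B]
After op 3 (checkout): HEAD=dev@B [dev=B main=B]
After op 4 (reset): HEAD=dev@A [dev=A main=B]
After op 5 (reset): HEAD=dev@B [dev=B main=B]
After op 6 (commit): HEAD=dev@C [dev=C main=B]
After op 7 (checkout): HEAD=main@B [dev=C main=B]
After op 8 (branch): HEAD=main@B [dev=C fix=B main=B]
After op 9 (branch): HEAD=main@B [dev=C fix=B main=B work=B]
After op 10 (commit): HEAD=main@D [dev=C fix=B main=D work=B]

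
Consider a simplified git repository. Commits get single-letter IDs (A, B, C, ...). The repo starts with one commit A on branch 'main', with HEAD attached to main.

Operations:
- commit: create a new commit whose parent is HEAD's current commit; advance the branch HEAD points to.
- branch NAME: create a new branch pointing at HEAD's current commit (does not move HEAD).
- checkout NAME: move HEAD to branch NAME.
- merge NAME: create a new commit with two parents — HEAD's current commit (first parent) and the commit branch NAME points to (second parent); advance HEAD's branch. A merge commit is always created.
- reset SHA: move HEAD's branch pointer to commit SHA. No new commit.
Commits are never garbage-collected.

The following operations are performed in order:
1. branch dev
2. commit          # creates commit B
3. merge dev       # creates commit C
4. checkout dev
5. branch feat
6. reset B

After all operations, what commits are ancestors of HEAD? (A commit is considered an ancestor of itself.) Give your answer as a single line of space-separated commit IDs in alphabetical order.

After op 1 (branch): HEAD=main@A [dev=A main=A]
After op 2 (commit): HEAD=main@B [dev=A main=B]
After op 3 (merge): HEAD=main@C [dev=A main=C]
After op 4 (checkout): HEAD=dev@A [dev=A main=C]
After op 5 (branch): HEAD=dev@A [dev=A feat=A main=C]
After op 6 (reset): HEAD=dev@B [dev=B feat=A main=C]

Answer: A B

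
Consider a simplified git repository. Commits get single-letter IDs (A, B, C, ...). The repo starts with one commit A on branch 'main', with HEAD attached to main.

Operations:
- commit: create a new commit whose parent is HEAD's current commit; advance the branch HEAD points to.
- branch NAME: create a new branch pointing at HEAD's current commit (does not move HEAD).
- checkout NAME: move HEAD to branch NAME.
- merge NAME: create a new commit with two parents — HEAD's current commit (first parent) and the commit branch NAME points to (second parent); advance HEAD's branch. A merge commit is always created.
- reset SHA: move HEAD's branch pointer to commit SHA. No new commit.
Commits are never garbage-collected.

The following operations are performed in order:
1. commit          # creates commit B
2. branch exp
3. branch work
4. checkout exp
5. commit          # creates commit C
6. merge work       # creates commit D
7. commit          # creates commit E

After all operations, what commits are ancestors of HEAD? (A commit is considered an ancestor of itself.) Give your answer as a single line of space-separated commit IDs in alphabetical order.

Answer: A B C D E

Derivation:
After op 1 (commit): HEAD=main@B [main=B]
After op 2 (branch): HEAD=main@B [exp=B main=B]
After op 3 (branch): HEAD=main@B [exp=B main=B work=B]
After op 4 (checkout): HEAD=exp@B [exp=B main=B work=B]
After op 5 (commit): HEAD=exp@C [exp=C main=B work=B]
After op 6 (merge): HEAD=exp@D [exp=D main=B work=B]
After op 7 (commit): HEAD=exp@E [exp=E main=B work=B]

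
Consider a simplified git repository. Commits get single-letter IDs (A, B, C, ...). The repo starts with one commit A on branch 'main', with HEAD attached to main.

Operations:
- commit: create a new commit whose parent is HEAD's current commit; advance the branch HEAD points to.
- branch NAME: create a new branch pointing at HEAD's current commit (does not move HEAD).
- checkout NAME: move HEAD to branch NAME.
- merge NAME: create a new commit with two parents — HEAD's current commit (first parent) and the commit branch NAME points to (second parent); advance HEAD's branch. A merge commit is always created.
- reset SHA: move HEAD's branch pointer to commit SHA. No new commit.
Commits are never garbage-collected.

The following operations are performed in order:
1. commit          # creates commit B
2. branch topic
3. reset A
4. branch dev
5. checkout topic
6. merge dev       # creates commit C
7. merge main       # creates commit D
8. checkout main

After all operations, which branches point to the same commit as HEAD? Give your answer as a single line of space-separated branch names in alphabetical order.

After op 1 (commit): HEAD=main@B [main=B]
After op 2 (branch): HEAD=main@B [main=B topic=B]
After op 3 (reset): HEAD=main@A [main=A topic=B]
After op 4 (branch): HEAD=main@A [dev=A main=A topic=B]
After op 5 (checkout): HEAD=topic@B [dev=A main=A topic=B]
After op 6 (merge): HEAD=topic@C [dev=A main=A topic=C]
After op 7 (merge): HEAD=topic@D [dev=A main=A topic=D]
After op 8 (checkout): HEAD=main@A [dev=A main=A topic=D]

Answer: dev main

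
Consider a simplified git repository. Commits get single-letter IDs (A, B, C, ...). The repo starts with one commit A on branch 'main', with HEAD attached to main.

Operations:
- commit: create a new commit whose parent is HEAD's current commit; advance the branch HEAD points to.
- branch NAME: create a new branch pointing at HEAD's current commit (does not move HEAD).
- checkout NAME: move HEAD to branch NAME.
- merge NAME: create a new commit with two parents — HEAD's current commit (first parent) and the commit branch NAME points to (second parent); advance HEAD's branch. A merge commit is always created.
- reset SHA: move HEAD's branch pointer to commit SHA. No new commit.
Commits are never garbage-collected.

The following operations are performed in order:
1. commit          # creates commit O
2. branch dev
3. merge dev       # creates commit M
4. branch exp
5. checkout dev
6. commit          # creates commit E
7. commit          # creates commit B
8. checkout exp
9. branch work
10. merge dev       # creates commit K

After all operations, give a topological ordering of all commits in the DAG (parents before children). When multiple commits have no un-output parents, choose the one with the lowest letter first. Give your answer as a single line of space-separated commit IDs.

Answer: A O E B M K

Derivation:
After op 1 (commit): HEAD=main@O [main=O]
After op 2 (branch): HEAD=main@O [dev=O main=O]
After op 3 (merge): HEAD=main@M [dev=O main=M]
After op 4 (branch): HEAD=main@M [dev=O exp=M main=M]
After op 5 (checkout): HEAD=dev@O [dev=O exp=M main=M]
After op 6 (commit): HEAD=dev@E [dev=E exp=M main=M]
After op 7 (commit): HEAD=dev@B [dev=B exp=M main=M]
After op 8 (checkout): HEAD=exp@M [dev=B exp=M main=M]
After op 9 (branch): HEAD=exp@M [dev=B exp=M main=M work=M]
After op 10 (merge): HEAD=exp@K [dev=B exp=K main=M work=M]
commit A: parents=[]
commit B: parents=['E']
commit E: parents=['O']
commit K: parents=['M', 'B']
commit M: parents=['O', 'O']
commit O: parents=['A']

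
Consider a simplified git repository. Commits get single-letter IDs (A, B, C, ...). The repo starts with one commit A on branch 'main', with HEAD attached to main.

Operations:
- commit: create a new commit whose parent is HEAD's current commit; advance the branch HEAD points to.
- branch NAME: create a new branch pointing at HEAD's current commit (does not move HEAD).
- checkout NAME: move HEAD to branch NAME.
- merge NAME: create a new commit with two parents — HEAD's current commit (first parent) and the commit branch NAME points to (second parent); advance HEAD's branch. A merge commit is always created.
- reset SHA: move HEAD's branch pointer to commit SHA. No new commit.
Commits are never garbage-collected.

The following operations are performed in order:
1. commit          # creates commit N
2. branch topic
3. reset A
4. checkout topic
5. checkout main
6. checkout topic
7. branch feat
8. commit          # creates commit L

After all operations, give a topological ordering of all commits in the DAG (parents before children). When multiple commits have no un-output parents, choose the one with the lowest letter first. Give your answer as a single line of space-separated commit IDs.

Answer: A N L

Derivation:
After op 1 (commit): HEAD=main@N [main=N]
After op 2 (branch): HEAD=main@N [main=N topic=N]
After op 3 (reset): HEAD=main@A [main=A topic=N]
After op 4 (checkout): HEAD=topic@N [main=A topic=N]
After op 5 (checkout): HEAD=main@A [main=A topic=N]
After op 6 (checkout): HEAD=topic@N [main=A topic=N]
After op 7 (branch): HEAD=topic@N [feat=N main=A topic=N]
After op 8 (commit): HEAD=topic@L [feat=N main=A topic=L]
commit A: parents=[]
commit L: parents=['N']
commit N: parents=['A']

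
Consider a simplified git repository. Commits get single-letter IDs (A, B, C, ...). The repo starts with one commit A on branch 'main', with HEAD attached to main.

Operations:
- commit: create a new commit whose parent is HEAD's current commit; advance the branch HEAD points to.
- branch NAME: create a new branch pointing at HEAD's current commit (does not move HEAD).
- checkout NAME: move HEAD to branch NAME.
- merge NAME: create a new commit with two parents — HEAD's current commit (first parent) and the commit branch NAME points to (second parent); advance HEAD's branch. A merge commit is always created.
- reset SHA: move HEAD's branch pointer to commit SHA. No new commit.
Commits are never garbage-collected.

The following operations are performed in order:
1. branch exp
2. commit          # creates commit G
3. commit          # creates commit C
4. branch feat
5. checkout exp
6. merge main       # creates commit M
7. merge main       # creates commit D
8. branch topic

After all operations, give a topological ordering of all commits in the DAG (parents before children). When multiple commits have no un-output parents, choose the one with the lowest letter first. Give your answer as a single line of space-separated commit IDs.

Answer: A G C M D

Derivation:
After op 1 (branch): HEAD=main@A [exp=A main=A]
After op 2 (commit): HEAD=main@G [exp=A main=G]
After op 3 (commit): HEAD=main@C [exp=A main=C]
After op 4 (branch): HEAD=main@C [exp=A feat=C main=C]
After op 5 (checkout): HEAD=exp@A [exp=A feat=C main=C]
After op 6 (merge): HEAD=exp@M [exp=M feat=C main=C]
After op 7 (merge): HEAD=exp@D [exp=D feat=C main=C]
After op 8 (branch): HEAD=exp@D [exp=D feat=C main=C topic=D]
commit A: parents=[]
commit C: parents=['G']
commit D: parents=['M', 'C']
commit G: parents=['A']
commit M: parents=['A', 'C']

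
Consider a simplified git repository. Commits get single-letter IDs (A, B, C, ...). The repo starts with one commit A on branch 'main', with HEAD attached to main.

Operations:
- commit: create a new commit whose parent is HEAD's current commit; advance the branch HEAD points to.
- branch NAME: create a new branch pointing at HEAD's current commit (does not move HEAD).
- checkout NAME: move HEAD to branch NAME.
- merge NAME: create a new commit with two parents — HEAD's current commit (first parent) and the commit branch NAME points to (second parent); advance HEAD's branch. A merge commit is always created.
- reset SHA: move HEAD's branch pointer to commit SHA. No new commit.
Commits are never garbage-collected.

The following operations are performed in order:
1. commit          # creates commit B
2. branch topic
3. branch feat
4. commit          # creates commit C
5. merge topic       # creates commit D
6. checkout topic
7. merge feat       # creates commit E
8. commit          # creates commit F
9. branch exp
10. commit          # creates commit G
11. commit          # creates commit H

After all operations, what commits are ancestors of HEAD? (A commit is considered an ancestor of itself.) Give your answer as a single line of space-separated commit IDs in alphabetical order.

After op 1 (commit): HEAD=main@B [main=B]
After op 2 (branch): HEAD=main@B [main=B topic=B]
After op 3 (branch): HEAD=main@B [feat=B main=B topic=B]
After op 4 (commit): HEAD=main@C [feat=B main=C topic=B]
After op 5 (merge): HEAD=main@D [feat=B main=D topic=B]
After op 6 (checkout): HEAD=topic@B [feat=B main=D topic=B]
After op 7 (merge): HEAD=topic@E [feat=B main=D topic=E]
After op 8 (commit): HEAD=topic@F [feat=B main=D topic=F]
After op 9 (branch): HEAD=topic@F [exp=F feat=B main=D topic=F]
After op 10 (commit): HEAD=topic@G [exp=F feat=B main=D topic=G]
After op 11 (commit): HEAD=topic@H [exp=F feat=B main=D topic=H]

Answer: A B E F G H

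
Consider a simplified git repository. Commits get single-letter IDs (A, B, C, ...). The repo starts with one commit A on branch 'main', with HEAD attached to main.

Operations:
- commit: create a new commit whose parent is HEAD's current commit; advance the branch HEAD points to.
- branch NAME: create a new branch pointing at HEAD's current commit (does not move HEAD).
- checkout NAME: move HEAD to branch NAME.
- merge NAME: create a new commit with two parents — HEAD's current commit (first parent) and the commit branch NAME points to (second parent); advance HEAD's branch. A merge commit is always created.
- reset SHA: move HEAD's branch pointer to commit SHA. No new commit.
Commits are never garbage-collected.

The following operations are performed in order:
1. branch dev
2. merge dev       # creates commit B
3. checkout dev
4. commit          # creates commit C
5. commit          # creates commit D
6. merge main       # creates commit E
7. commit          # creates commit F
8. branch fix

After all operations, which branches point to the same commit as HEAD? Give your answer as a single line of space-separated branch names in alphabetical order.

After op 1 (branch): HEAD=main@A [dev=A main=A]
After op 2 (merge): HEAD=main@B [dev=A main=B]
After op 3 (checkout): HEAD=dev@A [dev=A main=B]
After op 4 (commit): HEAD=dev@C [dev=C main=B]
After op 5 (commit): HEAD=dev@D [dev=D main=B]
After op 6 (merge): HEAD=dev@E [dev=E main=B]
After op 7 (commit): HEAD=dev@F [dev=F main=B]
After op 8 (branch): HEAD=dev@F [dev=F fix=F main=B]

Answer: dev fix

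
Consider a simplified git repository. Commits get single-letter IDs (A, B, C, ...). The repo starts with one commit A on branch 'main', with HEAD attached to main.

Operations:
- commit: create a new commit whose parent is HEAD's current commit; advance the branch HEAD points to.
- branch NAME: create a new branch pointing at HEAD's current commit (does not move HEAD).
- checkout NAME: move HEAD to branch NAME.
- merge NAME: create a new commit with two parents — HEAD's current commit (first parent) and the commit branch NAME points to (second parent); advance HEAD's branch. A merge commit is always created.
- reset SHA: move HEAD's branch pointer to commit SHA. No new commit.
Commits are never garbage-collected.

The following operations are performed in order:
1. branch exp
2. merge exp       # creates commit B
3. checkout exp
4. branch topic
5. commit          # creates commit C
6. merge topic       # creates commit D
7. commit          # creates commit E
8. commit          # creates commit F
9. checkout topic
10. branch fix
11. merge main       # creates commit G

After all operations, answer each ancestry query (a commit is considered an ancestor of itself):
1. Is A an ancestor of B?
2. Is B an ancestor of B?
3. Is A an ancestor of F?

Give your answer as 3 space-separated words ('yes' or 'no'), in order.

Answer: yes yes yes

Derivation:
After op 1 (branch): HEAD=main@A [exp=A main=A]
After op 2 (merge): HEAD=main@B [exp=A main=B]
After op 3 (checkout): HEAD=exp@A [exp=A main=B]
After op 4 (branch): HEAD=exp@A [exp=A main=B topic=A]
After op 5 (commit): HEAD=exp@C [exp=C main=B topic=A]
After op 6 (merge): HEAD=exp@D [exp=D main=B topic=A]
After op 7 (commit): HEAD=exp@E [exp=E main=B topic=A]
After op 8 (commit): HEAD=exp@F [exp=F main=B topic=A]
After op 9 (checkout): HEAD=topic@A [exp=F main=B topic=A]
After op 10 (branch): HEAD=topic@A [exp=F fix=A main=B topic=A]
After op 11 (merge): HEAD=topic@G [exp=F fix=A main=B topic=G]
ancestors(B) = {A,B}; A in? yes
ancestors(B) = {A,B}; B in? yes
ancestors(F) = {A,C,D,E,F}; A in? yes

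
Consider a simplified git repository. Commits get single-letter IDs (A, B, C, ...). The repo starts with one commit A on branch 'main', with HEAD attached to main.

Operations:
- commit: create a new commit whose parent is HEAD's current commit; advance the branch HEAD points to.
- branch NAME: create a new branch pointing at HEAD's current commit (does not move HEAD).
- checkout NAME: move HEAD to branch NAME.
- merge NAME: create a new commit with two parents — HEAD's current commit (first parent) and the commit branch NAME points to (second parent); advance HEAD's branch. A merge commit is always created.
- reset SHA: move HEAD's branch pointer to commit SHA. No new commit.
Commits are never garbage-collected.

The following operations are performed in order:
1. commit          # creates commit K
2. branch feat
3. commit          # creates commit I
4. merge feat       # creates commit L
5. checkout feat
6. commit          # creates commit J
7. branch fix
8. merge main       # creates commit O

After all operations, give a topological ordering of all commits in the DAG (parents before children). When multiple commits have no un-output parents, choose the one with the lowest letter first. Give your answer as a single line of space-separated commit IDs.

After op 1 (commit): HEAD=main@K [main=K]
After op 2 (branch): HEAD=main@K [feat=K main=K]
After op 3 (commit): HEAD=main@I [feat=K main=I]
After op 4 (merge): HEAD=main@L [feat=K main=L]
After op 5 (checkout): HEAD=feat@K [feat=K main=L]
After op 6 (commit): HEAD=feat@J [feat=J main=L]
After op 7 (branch): HEAD=feat@J [feat=J fix=J main=L]
After op 8 (merge): HEAD=feat@O [feat=O fix=J main=L]
commit A: parents=[]
commit I: parents=['K']
commit J: parents=['K']
commit K: parents=['A']
commit L: parents=['I', 'K']
commit O: parents=['J', 'L']

Answer: A K I J L O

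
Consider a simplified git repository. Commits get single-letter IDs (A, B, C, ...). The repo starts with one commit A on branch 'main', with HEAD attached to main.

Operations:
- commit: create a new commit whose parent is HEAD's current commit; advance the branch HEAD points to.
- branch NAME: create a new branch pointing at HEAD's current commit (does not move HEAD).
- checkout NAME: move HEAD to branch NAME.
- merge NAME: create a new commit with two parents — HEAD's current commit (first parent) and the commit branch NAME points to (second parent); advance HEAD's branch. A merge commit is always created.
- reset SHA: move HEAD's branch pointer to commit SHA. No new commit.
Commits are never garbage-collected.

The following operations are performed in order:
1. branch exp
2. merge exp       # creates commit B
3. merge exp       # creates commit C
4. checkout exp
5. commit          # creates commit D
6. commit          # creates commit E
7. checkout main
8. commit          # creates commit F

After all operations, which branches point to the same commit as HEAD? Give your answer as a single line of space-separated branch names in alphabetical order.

After op 1 (branch): HEAD=main@A [exp=A main=A]
After op 2 (merge): HEAD=main@B [exp=A main=B]
After op 3 (merge): HEAD=main@C [exp=A main=C]
After op 4 (checkout): HEAD=exp@A [exp=A main=C]
After op 5 (commit): HEAD=exp@D [exp=D main=C]
After op 6 (commit): HEAD=exp@E [exp=E main=C]
After op 7 (checkout): HEAD=main@C [exp=E main=C]
After op 8 (commit): HEAD=main@F [exp=E main=F]

Answer: main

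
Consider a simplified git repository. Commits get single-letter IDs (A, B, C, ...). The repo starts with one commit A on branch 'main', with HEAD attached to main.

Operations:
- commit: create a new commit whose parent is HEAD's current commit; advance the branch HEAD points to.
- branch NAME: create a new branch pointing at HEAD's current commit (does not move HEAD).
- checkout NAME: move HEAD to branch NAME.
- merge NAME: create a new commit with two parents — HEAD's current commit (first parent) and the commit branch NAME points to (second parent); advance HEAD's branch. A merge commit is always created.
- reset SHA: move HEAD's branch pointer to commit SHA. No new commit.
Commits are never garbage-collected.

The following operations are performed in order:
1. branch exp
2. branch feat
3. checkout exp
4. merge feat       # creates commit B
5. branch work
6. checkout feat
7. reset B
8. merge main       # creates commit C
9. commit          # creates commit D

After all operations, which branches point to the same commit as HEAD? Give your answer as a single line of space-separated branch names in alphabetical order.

After op 1 (branch): HEAD=main@A [exp=A main=A]
After op 2 (branch): HEAD=main@A [exp=A feat=A main=A]
After op 3 (checkout): HEAD=exp@A [exp=A feat=A main=A]
After op 4 (merge): HEAD=exp@B [exp=B feat=A main=A]
After op 5 (branch): HEAD=exp@B [exp=B feat=A main=A work=B]
After op 6 (checkout): HEAD=feat@A [exp=B feat=A main=A work=B]
After op 7 (reset): HEAD=feat@B [exp=B feat=B main=A work=B]
After op 8 (merge): HEAD=feat@C [exp=B feat=C main=A work=B]
After op 9 (commit): HEAD=feat@D [exp=B feat=D main=A work=B]

Answer: feat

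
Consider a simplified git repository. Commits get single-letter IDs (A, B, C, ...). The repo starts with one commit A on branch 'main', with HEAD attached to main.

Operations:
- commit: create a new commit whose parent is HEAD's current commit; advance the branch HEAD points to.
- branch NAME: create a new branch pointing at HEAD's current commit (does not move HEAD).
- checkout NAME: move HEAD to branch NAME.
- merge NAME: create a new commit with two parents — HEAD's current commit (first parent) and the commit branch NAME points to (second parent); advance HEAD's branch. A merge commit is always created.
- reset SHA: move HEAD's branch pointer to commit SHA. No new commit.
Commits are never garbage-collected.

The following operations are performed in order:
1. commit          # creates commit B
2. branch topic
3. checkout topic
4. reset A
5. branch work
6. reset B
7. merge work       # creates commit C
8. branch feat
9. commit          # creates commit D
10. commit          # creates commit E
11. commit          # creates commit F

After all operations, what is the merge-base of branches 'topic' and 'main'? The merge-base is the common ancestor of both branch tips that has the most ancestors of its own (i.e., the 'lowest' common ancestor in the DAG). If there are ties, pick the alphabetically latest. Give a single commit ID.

Answer: B

Derivation:
After op 1 (commit): HEAD=main@B [main=B]
After op 2 (branch): HEAD=main@B [main=B topic=B]
After op 3 (checkout): HEAD=topic@B [main=B topic=B]
After op 4 (reset): HEAD=topic@A [main=B topic=A]
After op 5 (branch): HEAD=topic@A [main=B topic=A work=A]
After op 6 (reset): HEAD=topic@B [main=B topic=B work=A]
After op 7 (merge): HEAD=topic@C [main=B topic=C work=A]
After op 8 (branch): HEAD=topic@C [feat=C main=B topic=C work=A]
After op 9 (commit): HEAD=topic@D [feat=C main=B topic=D work=A]
After op 10 (commit): HEAD=topic@E [feat=C main=B topic=E work=A]
After op 11 (commit): HEAD=topic@F [feat=C main=B topic=F work=A]
ancestors(topic=F): ['A', 'B', 'C', 'D', 'E', 'F']
ancestors(main=B): ['A', 'B']
common: ['A', 'B']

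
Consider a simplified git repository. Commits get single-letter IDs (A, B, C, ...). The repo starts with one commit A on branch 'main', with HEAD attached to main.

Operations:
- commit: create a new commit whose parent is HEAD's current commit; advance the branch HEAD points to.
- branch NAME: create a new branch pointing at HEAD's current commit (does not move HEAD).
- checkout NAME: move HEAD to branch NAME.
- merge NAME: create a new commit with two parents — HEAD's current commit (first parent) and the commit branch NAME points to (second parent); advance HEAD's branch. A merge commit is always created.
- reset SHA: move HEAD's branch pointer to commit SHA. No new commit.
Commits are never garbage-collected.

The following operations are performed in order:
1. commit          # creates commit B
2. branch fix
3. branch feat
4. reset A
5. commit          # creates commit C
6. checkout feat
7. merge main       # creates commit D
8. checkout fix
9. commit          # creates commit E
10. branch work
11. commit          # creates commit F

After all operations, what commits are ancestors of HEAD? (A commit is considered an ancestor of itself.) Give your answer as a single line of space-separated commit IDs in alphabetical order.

After op 1 (commit): HEAD=main@B [main=B]
After op 2 (branch): HEAD=main@B [fix=B main=B]
After op 3 (branch): HEAD=main@B [feat=B fix=B main=B]
After op 4 (reset): HEAD=main@A [feat=B fix=B main=A]
After op 5 (commit): HEAD=main@C [feat=B fix=B main=C]
After op 6 (checkout): HEAD=feat@B [feat=B fix=B main=C]
After op 7 (merge): HEAD=feat@D [feat=D fix=B main=C]
After op 8 (checkout): HEAD=fix@B [feat=D fix=B main=C]
After op 9 (commit): HEAD=fix@E [feat=D fix=E main=C]
After op 10 (branch): HEAD=fix@E [feat=D fix=E main=C work=E]
After op 11 (commit): HEAD=fix@F [feat=D fix=F main=C work=E]

Answer: A B E F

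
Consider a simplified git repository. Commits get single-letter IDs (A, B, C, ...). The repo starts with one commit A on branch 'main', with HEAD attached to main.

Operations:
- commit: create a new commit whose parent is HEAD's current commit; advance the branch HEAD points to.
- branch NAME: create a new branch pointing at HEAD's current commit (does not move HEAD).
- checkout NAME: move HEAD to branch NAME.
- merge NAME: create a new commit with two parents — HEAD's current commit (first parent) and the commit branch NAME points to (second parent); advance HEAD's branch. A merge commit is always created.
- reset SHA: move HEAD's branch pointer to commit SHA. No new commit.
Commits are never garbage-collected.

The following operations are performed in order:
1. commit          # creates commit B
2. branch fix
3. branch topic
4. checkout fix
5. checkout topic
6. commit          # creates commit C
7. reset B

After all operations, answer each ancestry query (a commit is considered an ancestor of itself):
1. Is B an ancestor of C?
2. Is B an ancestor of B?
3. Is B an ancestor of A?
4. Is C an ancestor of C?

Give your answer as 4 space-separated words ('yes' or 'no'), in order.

After op 1 (commit): HEAD=main@B [main=B]
After op 2 (branch): HEAD=main@B [fix=B main=B]
After op 3 (branch): HEAD=main@B [fix=B main=B topic=B]
After op 4 (checkout): HEAD=fix@B [fix=B main=B topic=B]
After op 5 (checkout): HEAD=topic@B [fix=B main=B topic=B]
After op 6 (commit): HEAD=topic@C [fix=B main=B topic=C]
After op 7 (reset): HEAD=topic@B [fix=B main=B topic=B]
ancestors(C) = {A,B,C}; B in? yes
ancestors(B) = {A,B}; B in? yes
ancestors(A) = {A}; B in? no
ancestors(C) = {A,B,C}; C in? yes

Answer: yes yes no yes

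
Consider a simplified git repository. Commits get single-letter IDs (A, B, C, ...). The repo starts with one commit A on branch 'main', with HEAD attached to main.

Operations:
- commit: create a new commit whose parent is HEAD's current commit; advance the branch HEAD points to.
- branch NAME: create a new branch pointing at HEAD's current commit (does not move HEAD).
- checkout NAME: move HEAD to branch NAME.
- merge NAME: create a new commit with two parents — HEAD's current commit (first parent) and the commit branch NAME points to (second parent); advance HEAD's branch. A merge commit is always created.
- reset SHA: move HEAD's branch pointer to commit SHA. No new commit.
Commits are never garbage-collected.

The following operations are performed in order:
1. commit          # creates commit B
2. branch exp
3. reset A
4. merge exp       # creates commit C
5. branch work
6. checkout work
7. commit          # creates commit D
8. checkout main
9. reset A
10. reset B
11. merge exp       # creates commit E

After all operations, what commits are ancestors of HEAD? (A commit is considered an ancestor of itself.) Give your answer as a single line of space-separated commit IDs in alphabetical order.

After op 1 (commit): HEAD=main@B [main=B]
After op 2 (branch): HEAD=main@B [exp=B main=B]
After op 3 (reset): HEAD=main@A [exp=B main=A]
After op 4 (merge): HEAD=main@C [exp=B main=C]
After op 5 (branch): HEAD=main@C [exp=B main=C work=C]
After op 6 (checkout): HEAD=work@C [exp=B main=C work=C]
After op 7 (commit): HEAD=work@D [exp=B main=C work=D]
After op 8 (checkout): HEAD=main@C [exp=B main=C work=D]
After op 9 (reset): HEAD=main@A [exp=B main=A work=D]
After op 10 (reset): HEAD=main@B [exp=B main=B work=D]
After op 11 (merge): HEAD=main@E [exp=B main=E work=D]

Answer: A B E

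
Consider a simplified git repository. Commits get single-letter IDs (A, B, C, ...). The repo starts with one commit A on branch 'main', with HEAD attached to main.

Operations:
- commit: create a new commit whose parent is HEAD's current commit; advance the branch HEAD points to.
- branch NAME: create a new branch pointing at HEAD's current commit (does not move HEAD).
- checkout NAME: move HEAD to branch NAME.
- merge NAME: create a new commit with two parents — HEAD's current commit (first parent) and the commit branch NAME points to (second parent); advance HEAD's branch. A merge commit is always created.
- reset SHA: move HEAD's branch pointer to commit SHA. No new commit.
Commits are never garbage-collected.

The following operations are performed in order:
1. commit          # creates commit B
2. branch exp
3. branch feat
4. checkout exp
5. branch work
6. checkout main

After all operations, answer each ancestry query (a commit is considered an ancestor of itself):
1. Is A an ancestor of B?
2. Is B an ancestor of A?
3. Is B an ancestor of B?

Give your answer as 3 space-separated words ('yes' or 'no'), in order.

After op 1 (commit): HEAD=main@B [main=B]
After op 2 (branch): HEAD=main@B [exp=B main=B]
After op 3 (branch): HEAD=main@B [exp=B feat=B main=B]
After op 4 (checkout): HEAD=exp@B [exp=B feat=B main=B]
After op 5 (branch): HEAD=exp@B [exp=B feat=B main=B work=B]
After op 6 (checkout): HEAD=main@B [exp=B feat=B main=B work=B]
ancestors(B) = {A,B}; A in? yes
ancestors(A) = {A}; B in? no
ancestors(B) = {A,B}; B in? yes

Answer: yes no yes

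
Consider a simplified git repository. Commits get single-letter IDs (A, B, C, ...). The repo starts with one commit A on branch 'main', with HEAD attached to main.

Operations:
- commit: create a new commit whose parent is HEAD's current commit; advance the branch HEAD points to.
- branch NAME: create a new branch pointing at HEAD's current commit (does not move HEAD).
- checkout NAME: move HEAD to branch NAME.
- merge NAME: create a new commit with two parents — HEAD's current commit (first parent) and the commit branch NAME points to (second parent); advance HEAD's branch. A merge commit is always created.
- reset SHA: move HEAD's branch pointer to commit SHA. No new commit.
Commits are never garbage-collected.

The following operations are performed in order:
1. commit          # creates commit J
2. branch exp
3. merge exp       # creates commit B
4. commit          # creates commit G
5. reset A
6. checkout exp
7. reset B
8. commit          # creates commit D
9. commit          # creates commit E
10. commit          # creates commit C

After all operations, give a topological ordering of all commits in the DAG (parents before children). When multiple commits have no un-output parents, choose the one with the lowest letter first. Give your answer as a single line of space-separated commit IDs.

Answer: A J B D E C G

Derivation:
After op 1 (commit): HEAD=main@J [main=J]
After op 2 (branch): HEAD=main@J [exp=J main=J]
After op 3 (merge): HEAD=main@B [exp=J main=B]
After op 4 (commit): HEAD=main@G [exp=J main=G]
After op 5 (reset): HEAD=main@A [exp=J main=A]
After op 6 (checkout): HEAD=exp@J [exp=J main=A]
After op 7 (reset): HEAD=exp@B [exp=B main=A]
After op 8 (commit): HEAD=exp@D [exp=D main=A]
After op 9 (commit): HEAD=exp@E [exp=E main=A]
After op 10 (commit): HEAD=exp@C [exp=C main=A]
commit A: parents=[]
commit B: parents=['J', 'J']
commit C: parents=['E']
commit D: parents=['B']
commit E: parents=['D']
commit G: parents=['B']
commit J: parents=['A']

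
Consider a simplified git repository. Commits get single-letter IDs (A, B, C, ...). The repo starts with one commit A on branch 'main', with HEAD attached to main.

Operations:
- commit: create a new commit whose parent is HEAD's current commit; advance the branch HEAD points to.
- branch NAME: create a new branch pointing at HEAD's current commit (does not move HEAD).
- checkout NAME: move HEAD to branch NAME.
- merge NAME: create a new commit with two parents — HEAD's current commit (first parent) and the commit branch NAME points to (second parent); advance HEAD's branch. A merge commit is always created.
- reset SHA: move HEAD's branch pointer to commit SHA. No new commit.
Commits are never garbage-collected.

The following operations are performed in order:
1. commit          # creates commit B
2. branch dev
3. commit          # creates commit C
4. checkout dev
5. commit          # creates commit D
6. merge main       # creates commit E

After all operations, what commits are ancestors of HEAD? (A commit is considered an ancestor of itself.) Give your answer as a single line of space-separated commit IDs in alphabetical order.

Answer: A B C D E

Derivation:
After op 1 (commit): HEAD=main@B [main=B]
After op 2 (branch): HEAD=main@B [dev=B main=B]
After op 3 (commit): HEAD=main@C [dev=B main=C]
After op 4 (checkout): HEAD=dev@B [dev=B main=C]
After op 5 (commit): HEAD=dev@D [dev=D main=C]
After op 6 (merge): HEAD=dev@E [dev=E main=C]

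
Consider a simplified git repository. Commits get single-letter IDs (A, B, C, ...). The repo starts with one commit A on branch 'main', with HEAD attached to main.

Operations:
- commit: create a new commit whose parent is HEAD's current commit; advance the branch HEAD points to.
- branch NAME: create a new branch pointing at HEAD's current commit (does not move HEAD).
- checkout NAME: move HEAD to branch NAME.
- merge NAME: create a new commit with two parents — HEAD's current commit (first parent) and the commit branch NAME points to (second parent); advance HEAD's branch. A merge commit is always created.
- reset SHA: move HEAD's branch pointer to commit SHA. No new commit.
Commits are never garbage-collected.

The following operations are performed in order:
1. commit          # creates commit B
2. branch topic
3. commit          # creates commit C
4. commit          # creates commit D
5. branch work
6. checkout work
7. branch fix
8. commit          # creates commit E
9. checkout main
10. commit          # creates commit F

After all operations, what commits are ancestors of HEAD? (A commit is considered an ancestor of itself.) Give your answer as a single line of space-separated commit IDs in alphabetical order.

Answer: A B C D F

Derivation:
After op 1 (commit): HEAD=main@B [main=B]
After op 2 (branch): HEAD=main@B [main=B topic=B]
After op 3 (commit): HEAD=main@C [main=C topic=B]
After op 4 (commit): HEAD=main@D [main=D topic=B]
After op 5 (branch): HEAD=main@D [main=D topic=B work=D]
After op 6 (checkout): HEAD=work@D [main=D topic=B work=D]
After op 7 (branch): HEAD=work@D [fix=D main=D topic=B work=D]
After op 8 (commit): HEAD=work@E [fix=D main=D topic=B work=E]
After op 9 (checkout): HEAD=main@D [fix=D main=D topic=B work=E]
After op 10 (commit): HEAD=main@F [fix=D main=F topic=B work=E]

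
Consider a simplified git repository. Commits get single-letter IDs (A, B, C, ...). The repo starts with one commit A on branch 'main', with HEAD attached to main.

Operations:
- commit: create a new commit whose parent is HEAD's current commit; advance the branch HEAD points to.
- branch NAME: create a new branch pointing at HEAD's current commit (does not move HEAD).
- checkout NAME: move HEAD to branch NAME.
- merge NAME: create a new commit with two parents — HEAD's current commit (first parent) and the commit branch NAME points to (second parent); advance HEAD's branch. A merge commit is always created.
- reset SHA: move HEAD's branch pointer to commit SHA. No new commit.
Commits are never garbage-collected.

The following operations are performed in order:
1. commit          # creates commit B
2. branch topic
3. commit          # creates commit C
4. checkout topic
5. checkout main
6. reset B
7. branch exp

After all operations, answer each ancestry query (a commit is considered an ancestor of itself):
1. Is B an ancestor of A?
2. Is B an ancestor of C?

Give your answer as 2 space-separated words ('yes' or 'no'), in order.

Answer: no yes

Derivation:
After op 1 (commit): HEAD=main@B [main=B]
After op 2 (branch): HEAD=main@B [main=B topic=B]
After op 3 (commit): HEAD=main@C [main=C topic=B]
After op 4 (checkout): HEAD=topic@B [main=C topic=B]
After op 5 (checkout): HEAD=main@C [main=C topic=B]
After op 6 (reset): HEAD=main@B [main=B topic=B]
After op 7 (branch): HEAD=main@B [exp=B main=B topic=B]
ancestors(A) = {A}; B in? no
ancestors(C) = {A,B,C}; B in? yes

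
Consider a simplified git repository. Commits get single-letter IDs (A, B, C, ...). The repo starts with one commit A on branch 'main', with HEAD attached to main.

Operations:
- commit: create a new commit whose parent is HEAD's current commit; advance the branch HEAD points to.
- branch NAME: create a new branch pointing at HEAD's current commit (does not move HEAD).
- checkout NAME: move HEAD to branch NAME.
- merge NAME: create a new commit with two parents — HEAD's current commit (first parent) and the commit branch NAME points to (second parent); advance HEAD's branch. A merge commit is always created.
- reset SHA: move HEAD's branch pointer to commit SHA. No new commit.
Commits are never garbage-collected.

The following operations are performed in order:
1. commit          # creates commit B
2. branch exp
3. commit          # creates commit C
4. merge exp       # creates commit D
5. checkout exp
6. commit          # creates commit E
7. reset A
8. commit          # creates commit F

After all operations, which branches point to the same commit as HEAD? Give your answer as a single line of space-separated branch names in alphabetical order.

After op 1 (commit): HEAD=main@B [main=B]
After op 2 (branch): HEAD=main@B [exp=B main=B]
After op 3 (commit): HEAD=main@C [exp=B main=C]
After op 4 (merge): HEAD=main@D [exp=B main=D]
After op 5 (checkout): HEAD=exp@B [exp=B main=D]
After op 6 (commit): HEAD=exp@E [exp=E main=D]
After op 7 (reset): HEAD=exp@A [exp=A main=D]
After op 8 (commit): HEAD=exp@F [exp=F main=D]

Answer: exp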